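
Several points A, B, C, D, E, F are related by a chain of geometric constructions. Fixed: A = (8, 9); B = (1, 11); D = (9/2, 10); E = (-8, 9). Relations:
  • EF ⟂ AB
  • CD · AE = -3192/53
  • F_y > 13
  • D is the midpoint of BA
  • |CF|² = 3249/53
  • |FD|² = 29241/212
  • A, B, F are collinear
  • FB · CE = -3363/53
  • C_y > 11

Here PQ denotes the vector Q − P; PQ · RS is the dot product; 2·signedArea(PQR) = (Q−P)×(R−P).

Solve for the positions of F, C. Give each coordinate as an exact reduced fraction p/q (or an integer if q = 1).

C = (39/53, 587/53)
F = (-360/53, 701/53)

1. F_x = -360/53  [A, B, F are collinear ∩ EF ⟂ AB]
2. F_y = 701/53  [A, B, F are collinear ∩ EF ⟂ AB]
   → F = (-360/53, 701/53)
3. C_x = 39/53  [CD · AE = -3192/53 ∩ FB · CE = -3363/53]
4. C_y = 587/53  [CD · AE = -3192/53 ∩ FB · CE = -3363/53]
   → C = (39/53, 587/53)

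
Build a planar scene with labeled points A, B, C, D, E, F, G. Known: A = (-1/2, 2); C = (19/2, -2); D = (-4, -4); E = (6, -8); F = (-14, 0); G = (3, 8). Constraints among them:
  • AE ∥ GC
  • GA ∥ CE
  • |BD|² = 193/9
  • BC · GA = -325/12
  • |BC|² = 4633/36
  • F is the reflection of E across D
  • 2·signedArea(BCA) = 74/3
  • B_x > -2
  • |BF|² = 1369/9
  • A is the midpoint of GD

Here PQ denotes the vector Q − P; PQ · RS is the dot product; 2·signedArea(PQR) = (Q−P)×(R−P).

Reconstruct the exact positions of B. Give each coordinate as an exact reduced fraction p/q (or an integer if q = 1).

B = (-5/3, 0)

1. B_x = -5/3  [2·signedArea(BCA) = 74/3 ∩ BC · GA = -325/12]
2. B_y = 0  [2·signedArea(BCA) = 74/3 ∩ BC · GA = -325/12]
   → B = (-5/3, 0)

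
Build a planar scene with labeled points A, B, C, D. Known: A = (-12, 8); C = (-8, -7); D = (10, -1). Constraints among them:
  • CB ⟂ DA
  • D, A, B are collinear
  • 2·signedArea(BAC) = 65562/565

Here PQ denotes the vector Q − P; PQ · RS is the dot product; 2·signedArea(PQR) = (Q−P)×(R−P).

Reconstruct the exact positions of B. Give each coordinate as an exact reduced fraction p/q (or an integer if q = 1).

B = (-1874/565, 2513/565)

1. B_x = -1874/565  [D, A, B are collinear ∩ CB ⟂ DA]
2. B_y = 2513/565  [D, A, B are collinear ∩ CB ⟂ DA]
   → B = (-1874/565, 2513/565)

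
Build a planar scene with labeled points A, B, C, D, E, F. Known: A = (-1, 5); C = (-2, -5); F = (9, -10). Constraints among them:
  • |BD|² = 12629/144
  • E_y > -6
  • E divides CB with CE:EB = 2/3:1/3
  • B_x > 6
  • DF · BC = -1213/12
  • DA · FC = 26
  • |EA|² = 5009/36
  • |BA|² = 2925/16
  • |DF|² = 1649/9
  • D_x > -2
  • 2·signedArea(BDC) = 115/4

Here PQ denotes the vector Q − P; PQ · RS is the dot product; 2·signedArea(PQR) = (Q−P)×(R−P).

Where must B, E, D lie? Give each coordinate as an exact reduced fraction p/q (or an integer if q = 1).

B = (13/2, -25/4)
D = (-5/3, -5/3)
E = (11/3, -35/6)

1. D_x = -5/3  [line 11·x + -5·y + 10 = 0 ∩ |DF|² = 1649/9]
2. D_y = -5/3  [line 11·x + -5·y + 10 = 0 ∩ |DF|² = 1649/9]
   → D = (-5/3, -5/3)
3. B_x = 13/2  [2·signedArea(BDC) = 115/4 ∩ DF · BC = -1213/12]
4. B_y = -25/4  [2·signedArea(BDC) = 115/4 ∩ DF · BC = -1213/12]
   → B = (13/2, -25/4)
5. E_x = 11/3  [E divides CB with CE:EB = 2/3:1/3]
6. E_y = -35/6  [E divides CB with CE:EB = 2/3:1/3]
   → E = (11/3, -35/6)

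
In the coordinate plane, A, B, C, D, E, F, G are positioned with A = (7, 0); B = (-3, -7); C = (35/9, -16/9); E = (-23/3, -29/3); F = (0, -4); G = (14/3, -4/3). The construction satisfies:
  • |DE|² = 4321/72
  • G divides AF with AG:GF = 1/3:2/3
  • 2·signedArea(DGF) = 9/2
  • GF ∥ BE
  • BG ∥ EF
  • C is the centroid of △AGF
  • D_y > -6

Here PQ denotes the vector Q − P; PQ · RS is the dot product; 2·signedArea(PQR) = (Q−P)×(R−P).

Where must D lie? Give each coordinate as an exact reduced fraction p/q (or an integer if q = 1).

1. D_x = -13/12  [line 8/3·x + -14/3·y + -139/6 = 0 ∩ |DE|² = 4321/72]
2. D_y = -67/12  [line 8/3·x + -14/3·y + -139/6 = 0 ∩ |DE|² = 4321/72]
   → D = (-13/12, -67/12)

D = (-13/12, -67/12)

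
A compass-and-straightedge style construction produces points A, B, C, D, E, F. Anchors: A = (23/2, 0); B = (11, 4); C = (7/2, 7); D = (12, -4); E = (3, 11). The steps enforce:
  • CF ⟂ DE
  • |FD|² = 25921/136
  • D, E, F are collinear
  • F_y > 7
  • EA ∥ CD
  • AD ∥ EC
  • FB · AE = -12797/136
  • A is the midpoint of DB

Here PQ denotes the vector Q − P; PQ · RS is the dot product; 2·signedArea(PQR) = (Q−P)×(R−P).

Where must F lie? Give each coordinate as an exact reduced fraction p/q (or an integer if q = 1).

1. F_x = 333/68  [D, E, F are collinear ∩ CF ⟂ DE]
2. F_y = 533/68  [D, E, F are collinear ∩ CF ⟂ DE]
   → F = (333/68, 533/68)

F = (333/68, 533/68)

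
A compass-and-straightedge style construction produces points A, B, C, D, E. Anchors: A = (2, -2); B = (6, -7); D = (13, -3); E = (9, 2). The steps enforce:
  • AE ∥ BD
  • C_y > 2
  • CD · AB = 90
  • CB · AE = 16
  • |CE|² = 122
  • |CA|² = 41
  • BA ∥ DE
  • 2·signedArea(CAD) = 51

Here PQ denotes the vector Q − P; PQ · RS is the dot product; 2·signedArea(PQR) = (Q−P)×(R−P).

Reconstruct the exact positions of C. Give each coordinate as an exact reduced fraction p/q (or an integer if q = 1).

1. C_x = -2  [2·signedArea(CAD) = 51 ∩ CD · AB = 90]
2. C_y = 3  [2·signedArea(CAD) = 51 ∩ CD · AB = 90]
   → C = (-2, 3)

C = (-2, 3)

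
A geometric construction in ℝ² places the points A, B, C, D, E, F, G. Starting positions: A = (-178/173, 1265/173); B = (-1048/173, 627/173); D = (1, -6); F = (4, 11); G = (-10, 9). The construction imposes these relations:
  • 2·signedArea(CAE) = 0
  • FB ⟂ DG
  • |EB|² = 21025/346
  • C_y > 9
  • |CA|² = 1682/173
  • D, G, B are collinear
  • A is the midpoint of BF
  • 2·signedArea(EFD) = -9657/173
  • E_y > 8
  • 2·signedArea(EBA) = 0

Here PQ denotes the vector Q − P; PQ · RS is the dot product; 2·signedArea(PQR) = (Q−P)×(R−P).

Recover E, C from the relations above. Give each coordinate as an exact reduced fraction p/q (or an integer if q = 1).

1. E_x = 79/346  [2·signedArea(EBA) = 0 ∩ 2·signedArea(EFD) = -9657/173]
2. E_y = 2849/346  [2·signedArea(EBA) = 0 ∩ 2·signedArea(EFD) = -9657/173]
   → E = (79/346, 2849/346)
3. C_x = 257/173  [line -319/346·x + 435/346·y + -3509/346 = 0 ∩ |CA|² = 1682/173]
4. C_y = 1584/173  [line -319/346·x + 435/346·y + -3509/346 = 0 ∩ |CA|² = 1682/173]
   → C = (257/173, 1584/173)

C = (257/173, 1584/173)
E = (79/346, 2849/346)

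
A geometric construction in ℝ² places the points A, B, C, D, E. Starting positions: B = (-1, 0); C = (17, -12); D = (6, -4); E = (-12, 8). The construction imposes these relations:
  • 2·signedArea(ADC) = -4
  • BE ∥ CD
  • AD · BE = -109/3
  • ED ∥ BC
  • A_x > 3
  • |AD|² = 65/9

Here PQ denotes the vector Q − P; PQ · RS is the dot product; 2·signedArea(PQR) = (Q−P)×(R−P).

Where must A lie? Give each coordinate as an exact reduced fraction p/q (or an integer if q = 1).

1. A_x = 11/3  [2·signedArea(ADC) = -4 ∩ AD · BE = -109/3]
2. A_y = -8/3  [2·signedArea(ADC) = -4 ∩ AD · BE = -109/3]
   → A = (11/3, -8/3)

A = (11/3, -8/3)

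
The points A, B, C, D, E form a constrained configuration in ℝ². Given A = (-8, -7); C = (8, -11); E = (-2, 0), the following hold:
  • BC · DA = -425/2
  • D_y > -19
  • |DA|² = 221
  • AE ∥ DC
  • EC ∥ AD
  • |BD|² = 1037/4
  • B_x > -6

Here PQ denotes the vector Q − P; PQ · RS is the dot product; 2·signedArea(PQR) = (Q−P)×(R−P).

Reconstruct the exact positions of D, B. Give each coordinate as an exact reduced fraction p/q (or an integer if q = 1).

B = (-5, -7/2)
D = (2, -18)

1. D_x = 2  [AE ∥ DC ∩ EC ∥ AD]
2. D_y = -18  [AE ∥ DC ∩ EC ∥ AD]
   → D = (2, -18)
3. B_x = -5  [line 10·x + -11·y + 23/2 = 0 ∩ |BD|² = 1037/4]
4. B_y = -7/2  [line 10·x + -11·y + 23/2 = 0 ∩ |BD|² = 1037/4]
   → B = (-5, -7/2)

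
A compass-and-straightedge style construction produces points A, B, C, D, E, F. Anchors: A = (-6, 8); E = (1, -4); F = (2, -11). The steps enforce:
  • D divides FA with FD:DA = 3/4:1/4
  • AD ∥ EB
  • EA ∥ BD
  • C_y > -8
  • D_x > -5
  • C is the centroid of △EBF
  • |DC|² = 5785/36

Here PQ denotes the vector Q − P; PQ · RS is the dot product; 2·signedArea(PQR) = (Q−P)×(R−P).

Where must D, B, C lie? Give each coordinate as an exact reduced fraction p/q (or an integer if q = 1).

B = (3, -35/4)
C = (2, -95/12)
D = (-4, 13/4)

1. D_x = -4  [D divides FA with FD:DA = 3/4:1/4]
2. D_y = 13/4  [D divides FA with FD:DA = 3/4:1/4]
   → D = (-4, 13/4)
3. B_x = 3  [EA ∥ BD ∩ AD ∥ EB]
4. B_y = -35/4  [EA ∥ BD ∩ AD ∥ EB]
   → B = (3, -35/4)
5. C_x = 2  [C is the centroid of △EBF]
6. C_y = -95/12  [C is the centroid of △EBF]
   → C = (2, -95/12)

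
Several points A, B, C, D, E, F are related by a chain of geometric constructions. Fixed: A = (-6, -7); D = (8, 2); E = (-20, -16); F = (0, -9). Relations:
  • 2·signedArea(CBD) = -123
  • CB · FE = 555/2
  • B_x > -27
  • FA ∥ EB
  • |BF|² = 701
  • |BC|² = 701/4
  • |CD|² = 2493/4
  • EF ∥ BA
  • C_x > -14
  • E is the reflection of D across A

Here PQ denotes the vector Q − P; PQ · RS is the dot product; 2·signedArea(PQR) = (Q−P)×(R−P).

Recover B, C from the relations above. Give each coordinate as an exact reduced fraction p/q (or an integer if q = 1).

1. B_x = -26  [EF ∥ BA ∩ FA ∥ EB]
2. B_y = -14  [EF ∥ BA ∩ FA ∥ EB]
   → B = (-26, -14)
3. C_x = -13  [2·signedArea(CBD) = -123 ∩ CB · FE = 555/2]
4. C_y = -23/2  [2·signedArea(CBD) = -123 ∩ CB · FE = 555/2]
   → C = (-13, -23/2)

B = (-26, -14)
C = (-13, -23/2)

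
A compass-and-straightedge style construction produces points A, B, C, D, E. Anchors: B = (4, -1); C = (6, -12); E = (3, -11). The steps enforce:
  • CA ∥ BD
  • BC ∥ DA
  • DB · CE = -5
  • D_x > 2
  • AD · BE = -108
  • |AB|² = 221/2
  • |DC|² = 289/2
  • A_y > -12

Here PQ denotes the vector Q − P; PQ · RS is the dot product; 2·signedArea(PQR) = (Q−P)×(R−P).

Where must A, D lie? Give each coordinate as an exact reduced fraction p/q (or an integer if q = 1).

1. D_x = 5/2  [line 3·x + -1·y + -8 = 0 ∩ |DC|² = 289/2]
2. D_y = -1/2  [line 3·x + -1·y + -8 = 0 ∩ |DC|² = 289/2]
   → D = (5/2, -1/2)
3. A_x = 9/2  [AD · BE = -108 ∩ BC ∥ DA]
4. A_y = -23/2  [AD · BE = -108 ∩ BC ∥ DA]
   → A = (9/2, -23/2)

A = (9/2, -23/2)
D = (5/2, -1/2)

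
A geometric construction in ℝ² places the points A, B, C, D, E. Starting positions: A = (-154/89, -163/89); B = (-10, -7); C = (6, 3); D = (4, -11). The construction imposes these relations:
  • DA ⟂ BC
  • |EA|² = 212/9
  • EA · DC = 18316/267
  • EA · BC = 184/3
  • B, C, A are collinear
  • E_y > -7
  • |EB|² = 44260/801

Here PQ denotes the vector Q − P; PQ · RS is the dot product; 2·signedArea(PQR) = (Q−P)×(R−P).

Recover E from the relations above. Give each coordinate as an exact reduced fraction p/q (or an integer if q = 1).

1. E_x = -688/267  [EA · BC = 184/3 ∩ EA · DC = 18316/267]
2. E_y = -1765/267  [EA · BC = 184/3 ∩ EA · DC = 18316/267]
   → E = (-688/267, -1765/267)

E = (-688/267, -1765/267)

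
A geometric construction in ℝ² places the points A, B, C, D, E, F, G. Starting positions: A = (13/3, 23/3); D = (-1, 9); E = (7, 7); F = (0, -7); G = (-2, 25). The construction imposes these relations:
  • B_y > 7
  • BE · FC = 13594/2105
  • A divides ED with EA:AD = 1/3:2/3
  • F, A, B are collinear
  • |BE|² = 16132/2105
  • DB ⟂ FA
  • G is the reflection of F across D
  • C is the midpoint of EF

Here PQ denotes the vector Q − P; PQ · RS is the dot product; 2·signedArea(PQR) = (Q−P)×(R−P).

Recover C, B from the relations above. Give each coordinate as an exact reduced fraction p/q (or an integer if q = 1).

1. C_x = 7/2  [C is the midpoint of EF]
2. C_y = 0  [C is the midpoint of EF]
   → C = (7/2, 0)
3. B_x = 8983/2105  [F, A, B are collinear ∩ DB ⟂ FA]
4. B_y = 15669/2105  [F, A, B are collinear ∩ DB ⟂ FA]
   → B = (8983/2105, 15669/2105)

B = (8983/2105, 15669/2105)
C = (7/2, 0)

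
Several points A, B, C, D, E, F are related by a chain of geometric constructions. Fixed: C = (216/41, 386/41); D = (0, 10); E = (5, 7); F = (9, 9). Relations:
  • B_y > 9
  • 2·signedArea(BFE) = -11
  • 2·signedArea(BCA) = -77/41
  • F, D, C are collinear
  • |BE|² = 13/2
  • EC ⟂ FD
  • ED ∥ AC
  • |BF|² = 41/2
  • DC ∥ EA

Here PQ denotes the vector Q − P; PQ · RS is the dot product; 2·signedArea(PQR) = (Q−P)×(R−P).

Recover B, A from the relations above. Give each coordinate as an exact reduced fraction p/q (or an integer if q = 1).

1. B_x = 9/2  [line 2·x + -4·y + 29 = 0 ∩ |BE|² = 13/2]
2. B_y = 19/2  [line 2·x + -4·y + 29 = 0 ∩ |BE|² = 13/2]
   → B = (9/2, 19/2)
3. A_x = 421/41  [ED ∥ AC ∩ DC ∥ EA]
4. A_y = 263/41  [ED ∥ AC ∩ DC ∥ EA]
   → A = (421/41, 263/41)

A = (421/41, 263/41)
B = (9/2, 19/2)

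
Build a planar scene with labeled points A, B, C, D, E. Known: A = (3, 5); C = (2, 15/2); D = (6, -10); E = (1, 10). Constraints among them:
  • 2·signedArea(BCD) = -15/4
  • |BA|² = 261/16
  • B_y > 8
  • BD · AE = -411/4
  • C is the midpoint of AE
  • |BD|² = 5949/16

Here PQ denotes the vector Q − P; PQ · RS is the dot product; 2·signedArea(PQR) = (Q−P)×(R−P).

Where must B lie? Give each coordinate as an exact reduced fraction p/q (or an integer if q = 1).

B = (3/2, 35/4)

1. B_x = 3/2  [BD · AE = -411/4 ∩ 2·signedArea(BCD) = -15/4]
2. B_y = 35/4  [BD · AE = -411/4 ∩ 2·signedArea(BCD) = -15/4]
   → B = (3/2, 35/4)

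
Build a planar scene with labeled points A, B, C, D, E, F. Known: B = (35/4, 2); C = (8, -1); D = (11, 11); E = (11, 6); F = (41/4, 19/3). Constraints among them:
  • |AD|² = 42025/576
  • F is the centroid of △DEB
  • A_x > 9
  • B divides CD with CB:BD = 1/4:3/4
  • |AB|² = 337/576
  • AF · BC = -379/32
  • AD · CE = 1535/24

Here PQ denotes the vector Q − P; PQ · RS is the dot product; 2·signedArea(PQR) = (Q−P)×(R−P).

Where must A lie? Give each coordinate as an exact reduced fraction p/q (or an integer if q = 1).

A = (73/8, 8/3)

1. A_x = 73/8  [AF · BC = -379/32 ∩ AD · CE = 1535/24]
2. A_y = 8/3  [AF · BC = -379/32 ∩ AD · CE = 1535/24]
   → A = (73/8, 8/3)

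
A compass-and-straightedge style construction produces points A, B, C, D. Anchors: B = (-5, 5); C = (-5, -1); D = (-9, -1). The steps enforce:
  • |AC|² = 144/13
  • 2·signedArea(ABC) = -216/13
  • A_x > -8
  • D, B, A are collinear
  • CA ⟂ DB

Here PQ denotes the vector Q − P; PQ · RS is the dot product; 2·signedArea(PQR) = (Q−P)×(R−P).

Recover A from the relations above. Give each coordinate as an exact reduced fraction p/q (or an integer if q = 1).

A = (-101/13, 11/13)

1. A_x = -101/13  [D, B, A are collinear ∩ CA ⟂ DB]
2. A_y = 11/13  [D, B, A are collinear ∩ CA ⟂ DB]
   → A = (-101/13, 11/13)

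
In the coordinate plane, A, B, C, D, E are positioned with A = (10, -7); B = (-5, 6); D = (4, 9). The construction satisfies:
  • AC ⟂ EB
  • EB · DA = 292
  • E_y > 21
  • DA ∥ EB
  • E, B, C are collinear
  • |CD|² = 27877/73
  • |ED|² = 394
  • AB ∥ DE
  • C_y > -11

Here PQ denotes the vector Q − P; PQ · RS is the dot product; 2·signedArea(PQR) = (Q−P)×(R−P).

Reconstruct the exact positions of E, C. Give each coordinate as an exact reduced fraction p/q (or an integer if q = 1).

1. E_x = -11  [DA ∥ EB ∩ AB ∥ DE]
2. E_y = 22  [DA ∥ EB ∩ AB ∥ DE]
   → E = (-11, 22)
3. C_x = 82/73  [E, B, C are collinear ∩ AC ⟂ EB]
4. C_y = -754/73  [E, B, C are collinear ∩ AC ⟂ EB]
   → C = (82/73, -754/73)

C = (82/73, -754/73)
E = (-11, 22)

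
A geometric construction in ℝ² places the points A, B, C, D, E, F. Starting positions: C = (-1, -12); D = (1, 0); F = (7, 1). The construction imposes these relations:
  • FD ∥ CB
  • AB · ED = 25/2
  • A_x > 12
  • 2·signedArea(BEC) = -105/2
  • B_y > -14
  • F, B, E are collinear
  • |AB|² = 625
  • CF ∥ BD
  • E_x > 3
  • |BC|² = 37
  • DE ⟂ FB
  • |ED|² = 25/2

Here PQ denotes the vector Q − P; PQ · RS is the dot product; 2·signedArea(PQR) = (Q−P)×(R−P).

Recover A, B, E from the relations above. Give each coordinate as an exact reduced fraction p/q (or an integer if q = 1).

A = (13, 2)
B = (-7, -13)
E = (7/2, -5/2)

1. B_x = -7  [CF ∥ BD ∩ FD ∥ CB]
2. B_y = -13  [CF ∥ BD ∩ FD ∥ CB]
   → B = (-7, -13)
3. E_x = 7/2  [F, B, E are collinear ∩ DE ⟂ FB]
4. E_y = -5/2  [F, B, E are collinear ∩ DE ⟂ FB]
   → E = (7/2, -5/2)
5. A_x = 13  [line 5/2·x + -5/2·y + -55/2 = 0 ∩ |AB|² = 625]
6. A_y = 2  [line 5/2·x + -5/2·y + -55/2 = 0 ∩ |AB|² = 625]
   → A = (13, 2)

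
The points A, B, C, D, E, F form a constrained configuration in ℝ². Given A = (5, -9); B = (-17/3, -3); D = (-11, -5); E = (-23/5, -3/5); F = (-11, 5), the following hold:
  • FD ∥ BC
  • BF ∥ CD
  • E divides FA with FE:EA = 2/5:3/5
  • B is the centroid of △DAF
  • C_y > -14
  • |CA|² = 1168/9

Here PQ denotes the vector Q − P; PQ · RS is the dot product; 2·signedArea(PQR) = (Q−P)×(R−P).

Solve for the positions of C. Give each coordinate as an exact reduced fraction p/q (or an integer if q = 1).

C = (-17/3, -13)

1. C_x = -17/3  [BF ∥ CD ∩ FD ∥ BC]
2. C_y = -13  [BF ∥ CD ∩ FD ∥ BC]
   → C = (-17/3, -13)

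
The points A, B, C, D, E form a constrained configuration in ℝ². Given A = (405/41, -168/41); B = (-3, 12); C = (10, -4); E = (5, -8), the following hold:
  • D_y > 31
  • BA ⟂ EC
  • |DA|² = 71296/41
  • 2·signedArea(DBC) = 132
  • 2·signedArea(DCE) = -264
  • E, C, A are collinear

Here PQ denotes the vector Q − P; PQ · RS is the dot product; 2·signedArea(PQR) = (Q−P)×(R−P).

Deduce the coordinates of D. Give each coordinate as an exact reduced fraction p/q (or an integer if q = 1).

1. D_x = -11  [2·signedArea(DBC) = 132 ∩ 2·signedArea(DCE) = -264]
2. D_y = 32  [2·signedArea(DBC) = 132 ∩ 2·signedArea(DCE) = -264]
   → D = (-11, 32)

D = (-11, 32)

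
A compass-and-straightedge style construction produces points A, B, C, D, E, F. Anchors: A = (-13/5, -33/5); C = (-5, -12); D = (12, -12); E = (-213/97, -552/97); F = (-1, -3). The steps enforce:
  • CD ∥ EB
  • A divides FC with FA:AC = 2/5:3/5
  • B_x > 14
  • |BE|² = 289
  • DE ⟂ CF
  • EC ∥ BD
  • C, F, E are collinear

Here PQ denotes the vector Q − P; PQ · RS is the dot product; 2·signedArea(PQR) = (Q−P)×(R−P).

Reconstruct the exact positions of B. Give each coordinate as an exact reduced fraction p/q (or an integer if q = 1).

1. B_x = 1436/97  [EC ∥ BD ∩ CD ∥ EB]
2. B_y = -552/97  [EC ∥ BD ∩ CD ∥ EB]
   → B = (1436/97, -552/97)

B = (1436/97, -552/97)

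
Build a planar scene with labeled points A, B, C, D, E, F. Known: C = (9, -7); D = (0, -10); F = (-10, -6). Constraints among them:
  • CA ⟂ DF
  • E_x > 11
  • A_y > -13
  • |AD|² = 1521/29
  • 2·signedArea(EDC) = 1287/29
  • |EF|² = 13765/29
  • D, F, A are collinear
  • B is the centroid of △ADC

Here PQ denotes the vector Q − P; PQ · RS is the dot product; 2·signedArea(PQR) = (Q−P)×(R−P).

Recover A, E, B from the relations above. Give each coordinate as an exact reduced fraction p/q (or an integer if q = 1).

1. A_x = 195/29  [D, F, A are collinear ∩ CA ⟂ DF]
2. A_y = -368/29  [D, F, A are collinear ∩ CA ⟂ DF]
   → A = (195/29, -368/29)
3. E_x = 327/29  [line -3·x + 9·y + 1323/29 = 0 ∩ |EF|² = 13765/29]
4. E_y = -38/29  [line -3·x + 9·y + 1323/29 = 0 ∩ |EF|² = 13765/29]
   → E = (327/29, -38/29)
5. B_x = 152/29  [B is the centroid of △ADC]
6. B_y = -287/29  [B is the centroid of △ADC]
   → B = (152/29, -287/29)

A = (195/29, -368/29)
B = (152/29, -287/29)
E = (327/29, -38/29)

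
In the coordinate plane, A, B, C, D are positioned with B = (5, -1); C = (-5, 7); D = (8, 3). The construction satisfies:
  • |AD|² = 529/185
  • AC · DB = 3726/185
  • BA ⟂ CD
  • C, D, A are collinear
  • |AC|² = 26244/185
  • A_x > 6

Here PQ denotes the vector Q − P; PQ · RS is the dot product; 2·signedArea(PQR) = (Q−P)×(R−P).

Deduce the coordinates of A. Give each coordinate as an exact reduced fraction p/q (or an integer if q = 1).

A = (1181/185, 647/185)

1. A_x = 1181/185  [C, D, A are collinear ∩ BA ⟂ CD]
2. A_y = 647/185  [C, D, A are collinear ∩ BA ⟂ CD]
   → A = (1181/185, 647/185)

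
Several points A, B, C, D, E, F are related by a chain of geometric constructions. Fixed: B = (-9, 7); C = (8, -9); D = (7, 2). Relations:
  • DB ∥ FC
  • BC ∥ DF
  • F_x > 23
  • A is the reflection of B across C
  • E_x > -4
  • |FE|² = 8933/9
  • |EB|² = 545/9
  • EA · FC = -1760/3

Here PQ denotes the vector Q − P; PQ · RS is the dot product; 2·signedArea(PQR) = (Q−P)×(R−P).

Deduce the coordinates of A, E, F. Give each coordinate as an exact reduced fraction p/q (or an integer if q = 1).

1. A_x = 25  [A is the reflection of B across C]
2. A_y = -25  [A is the reflection of B across C]
   → A = (25, -25)
3. F_x = 24  [DB ∥ FC ∩ BC ∥ DF]
4. F_y = -14  [DB ∥ FC ∩ BC ∥ DF]
   → F = (24, -14)
5. E_x = -10/3  [line 16·x + -5·y + 185/3 = 0 ∩ |FE|² = 8933/9]
6. E_y = 5/3  [line 16·x + -5·y + 185/3 = 0 ∩ |FE|² = 8933/9]
   → E = (-10/3, 5/3)

A = (25, -25)
E = (-10/3, 5/3)
F = (24, -14)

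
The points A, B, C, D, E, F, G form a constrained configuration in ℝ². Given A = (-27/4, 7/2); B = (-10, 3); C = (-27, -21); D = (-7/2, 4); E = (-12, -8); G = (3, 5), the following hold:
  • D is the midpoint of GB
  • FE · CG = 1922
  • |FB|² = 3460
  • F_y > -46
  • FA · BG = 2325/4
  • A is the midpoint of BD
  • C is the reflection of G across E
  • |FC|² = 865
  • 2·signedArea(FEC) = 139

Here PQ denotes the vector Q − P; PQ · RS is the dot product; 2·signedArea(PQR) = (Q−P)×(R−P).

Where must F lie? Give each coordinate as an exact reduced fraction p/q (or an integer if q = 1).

1. F_x = -44  [FA · BG = 2325/4 ∩ 2·signedArea(FEC) = 139]
2. F_y = -45  [FA · BG = 2325/4 ∩ 2·signedArea(FEC) = 139]
   → F = (-44, -45)

F = (-44, -45)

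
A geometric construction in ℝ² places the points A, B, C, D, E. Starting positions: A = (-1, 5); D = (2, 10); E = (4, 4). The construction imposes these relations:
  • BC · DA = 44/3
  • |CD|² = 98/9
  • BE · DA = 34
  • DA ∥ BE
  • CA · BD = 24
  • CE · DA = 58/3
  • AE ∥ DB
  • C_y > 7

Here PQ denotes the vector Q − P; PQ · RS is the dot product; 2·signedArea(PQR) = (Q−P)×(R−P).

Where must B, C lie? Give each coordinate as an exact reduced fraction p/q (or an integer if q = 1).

B = (7, 9)
C = (13/3, 23/3)

1. B_x = 7  [DA ∥ BE ∩ AE ∥ DB]
2. B_y = 9  [DA ∥ BE ∩ AE ∥ DB]
   → B = (7, 9)
3. C_x = 13/3  [CA · BD = 24 ∩ CE · DA = 58/3]
4. C_y = 23/3  [CA · BD = 24 ∩ CE · DA = 58/3]
   → C = (13/3, 23/3)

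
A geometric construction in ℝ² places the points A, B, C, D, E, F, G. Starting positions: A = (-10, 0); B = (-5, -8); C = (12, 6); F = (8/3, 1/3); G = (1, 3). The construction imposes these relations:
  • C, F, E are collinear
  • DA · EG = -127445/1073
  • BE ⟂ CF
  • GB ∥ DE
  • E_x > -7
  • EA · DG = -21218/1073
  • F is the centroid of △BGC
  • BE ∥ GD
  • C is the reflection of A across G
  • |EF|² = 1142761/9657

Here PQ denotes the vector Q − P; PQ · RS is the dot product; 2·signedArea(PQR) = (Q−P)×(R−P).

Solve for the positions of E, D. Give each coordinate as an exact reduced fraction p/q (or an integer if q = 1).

1. E_x = -7116/1073  [C, F, E are collinear ∩ BE ⟂ CF]
2. E_y = -5700/1073  [C, F, E are collinear ∩ BE ⟂ CF]
   → E = (-7116/1073, -5700/1073)
3. D_x = -678/1073  [GB ∥ DE ∩ BE ∥ GD]
4. D_y = 6103/1073  [GB ∥ DE ∩ BE ∥ GD]
   → D = (-678/1073, 6103/1073)

D = (-678/1073, 6103/1073)
E = (-7116/1073, -5700/1073)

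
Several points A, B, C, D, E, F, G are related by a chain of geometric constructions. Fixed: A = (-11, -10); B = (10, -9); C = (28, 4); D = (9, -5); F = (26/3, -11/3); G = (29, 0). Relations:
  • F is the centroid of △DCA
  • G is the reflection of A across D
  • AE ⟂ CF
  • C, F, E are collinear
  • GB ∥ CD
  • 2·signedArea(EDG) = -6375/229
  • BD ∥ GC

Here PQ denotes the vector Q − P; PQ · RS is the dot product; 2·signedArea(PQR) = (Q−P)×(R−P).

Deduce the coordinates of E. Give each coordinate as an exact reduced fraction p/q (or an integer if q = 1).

1. E_x = -2404/229  [C, F, E are collinear ∩ AE ⟂ CF]
2. E_y = -2580/229  [C, F, E are collinear ∩ AE ⟂ CF]
   → E = (-2404/229, -2580/229)

E = (-2404/229, -2580/229)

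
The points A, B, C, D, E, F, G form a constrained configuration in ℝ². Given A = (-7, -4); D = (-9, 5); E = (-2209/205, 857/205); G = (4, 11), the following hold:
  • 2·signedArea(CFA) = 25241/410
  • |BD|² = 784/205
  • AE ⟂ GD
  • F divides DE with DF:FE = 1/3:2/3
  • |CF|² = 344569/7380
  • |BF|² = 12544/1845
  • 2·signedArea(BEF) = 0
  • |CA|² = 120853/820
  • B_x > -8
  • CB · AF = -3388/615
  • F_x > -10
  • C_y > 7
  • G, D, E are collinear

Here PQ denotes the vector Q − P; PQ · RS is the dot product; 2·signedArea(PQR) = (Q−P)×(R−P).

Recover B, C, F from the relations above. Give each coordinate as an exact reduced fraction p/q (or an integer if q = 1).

1. F_x = -5899/615  [F divides DE with DF:FE = 1/3:2/3]
2. F_y = 969/205  [F divides DE with DF:FE = 1/3:2/3]
   → F = (-5899/615, 969/205)
3. B_x = -1481/205  [line -112/205·x + 728/615·y + -6664/615 = 0 ∩ |BD|² = 784/205]
4. B_y = 1193/205  [line -112/205·x + 728/615·y + -6664/615 = 0 ∩ |BD|² = 784/205]
   → B = (-1481/205, 1193/205)
5. C_x = -1389/410  [2·signedArea(CFA) = 25241/410 ∩ CB · AF = -3388/615]
6. C_y = 1556/205  [2·signedArea(CFA) = 25241/410 ∩ CB · AF = -3388/615]
   → C = (-1389/410, 1556/205)

B = (-1481/205, 1193/205)
C = (-1389/410, 1556/205)
F = (-5899/615, 969/205)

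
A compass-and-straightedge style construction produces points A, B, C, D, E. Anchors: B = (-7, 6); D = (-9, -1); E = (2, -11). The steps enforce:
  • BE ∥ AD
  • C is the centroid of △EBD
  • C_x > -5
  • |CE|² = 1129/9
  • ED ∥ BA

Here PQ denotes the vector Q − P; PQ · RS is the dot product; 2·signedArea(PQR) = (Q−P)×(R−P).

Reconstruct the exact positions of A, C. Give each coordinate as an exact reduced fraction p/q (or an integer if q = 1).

A = (-18, 16)
C = (-14/3, -2)

1. A_x = -18  [BE ∥ AD ∩ ED ∥ BA]
2. A_y = 16  [BE ∥ AD ∩ ED ∥ BA]
   → A = (-18, 16)
3. C_x = -14/3  [C is the centroid of △EBD]
4. C_y = -2  [C is the centroid of △EBD]
   → C = (-14/3, -2)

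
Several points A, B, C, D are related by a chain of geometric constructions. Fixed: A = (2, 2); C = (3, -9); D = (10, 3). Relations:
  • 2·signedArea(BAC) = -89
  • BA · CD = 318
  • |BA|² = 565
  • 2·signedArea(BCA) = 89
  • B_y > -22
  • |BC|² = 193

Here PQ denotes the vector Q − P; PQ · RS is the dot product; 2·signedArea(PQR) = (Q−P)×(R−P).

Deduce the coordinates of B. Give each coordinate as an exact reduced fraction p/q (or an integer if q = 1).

B = (-4, -21)

1. B_x = -4  [2·signedArea(BCA) = 89 ∩ BA · CD = 318]
2. B_y = -21  [2·signedArea(BCA) = 89 ∩ BA · CD = 318]
   → B = (-4, -21)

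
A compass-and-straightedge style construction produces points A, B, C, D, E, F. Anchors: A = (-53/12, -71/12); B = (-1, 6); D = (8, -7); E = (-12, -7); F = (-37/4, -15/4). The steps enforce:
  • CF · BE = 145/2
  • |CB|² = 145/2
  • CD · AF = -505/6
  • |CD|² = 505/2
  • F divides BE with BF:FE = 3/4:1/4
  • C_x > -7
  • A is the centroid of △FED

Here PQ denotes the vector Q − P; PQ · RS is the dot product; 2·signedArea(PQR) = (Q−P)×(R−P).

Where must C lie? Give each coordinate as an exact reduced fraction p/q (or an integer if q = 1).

1. C_x = -13/2  [CD · AF = -505/6 ∩ CF · BE = 145/2]
2. C_y = -1/2  [CD · AF = -505/6 ∩ CF · BE = 145/2]
   → C = (-13/2, -1/2)

C = (-13/2, -1/2)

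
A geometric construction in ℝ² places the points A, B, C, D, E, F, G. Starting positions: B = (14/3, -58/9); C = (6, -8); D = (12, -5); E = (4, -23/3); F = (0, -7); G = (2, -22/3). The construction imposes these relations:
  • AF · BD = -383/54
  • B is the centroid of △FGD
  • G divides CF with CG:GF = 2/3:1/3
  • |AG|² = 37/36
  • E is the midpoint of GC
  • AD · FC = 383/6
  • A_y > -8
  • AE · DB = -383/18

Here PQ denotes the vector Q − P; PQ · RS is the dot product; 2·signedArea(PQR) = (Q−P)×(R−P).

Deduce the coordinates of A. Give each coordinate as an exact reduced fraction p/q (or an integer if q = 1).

1. A_x = 1  [AF · BD = -383/54 ∩ AD · FC = 383/6]
2. A_y = -43/6  [AF · BD = -383/54 ∩ AD · FC = 383/6]
   → A = (1, -43/6)

A = (1, -43/6)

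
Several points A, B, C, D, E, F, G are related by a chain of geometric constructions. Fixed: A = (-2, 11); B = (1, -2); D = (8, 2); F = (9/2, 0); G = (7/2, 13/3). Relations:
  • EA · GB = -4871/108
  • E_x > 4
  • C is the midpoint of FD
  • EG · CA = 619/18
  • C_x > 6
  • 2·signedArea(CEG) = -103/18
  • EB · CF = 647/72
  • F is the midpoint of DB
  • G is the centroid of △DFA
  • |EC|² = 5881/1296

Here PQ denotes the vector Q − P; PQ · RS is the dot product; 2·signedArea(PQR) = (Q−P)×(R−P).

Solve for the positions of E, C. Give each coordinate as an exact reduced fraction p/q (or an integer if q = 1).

1. C_x = 25/4  [C is the midpoint of FD]
2. C_y = 1  [C is the midpoint of FD]
   → C = (25/4, 1)
3. E_x = 25/6  [EA · GB = -4871/108 ∩ EG · CA = 619/18]
4. E_y = 13/9  [EA · GB = -4871/108 ∩ EG · CA = 619/18]
   → E = (25/6, 13/9)

C = (25/4, 1)
E = (25/6, 13/9)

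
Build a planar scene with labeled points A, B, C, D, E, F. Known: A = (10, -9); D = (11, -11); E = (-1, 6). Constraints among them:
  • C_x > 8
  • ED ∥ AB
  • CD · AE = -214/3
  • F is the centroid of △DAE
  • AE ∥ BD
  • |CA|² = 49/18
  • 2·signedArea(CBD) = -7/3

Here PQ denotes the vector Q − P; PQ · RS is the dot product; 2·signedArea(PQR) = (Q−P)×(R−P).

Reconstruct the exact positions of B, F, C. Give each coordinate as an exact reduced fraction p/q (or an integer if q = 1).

B = (22, -26)
C = (53/6, -47/6)
F = (20/3, -14/3)

1. B_x = 22  [AE ∥ BD ∩ ED ∥ AB]
2. B_y = -26  [AE ∥ BD ∩ ED ∥ AB]
   → B = (22, -26)
3. F_x = 20/3  [F is the centroid of △DAE]
4. F_y = -14/3  [F is the centroid of △DAE]
   → F = (20/3, -14/3)
5. C_x = 53/6  [2·signedArea(CBD) = -7/3 ∩ CD · AE = -214/3]
6. C_y = -47/6  [2·signedArea(CBD) = -7/3 ∩ CD · AE = -214/3]
   → C = (53/6, -47/6)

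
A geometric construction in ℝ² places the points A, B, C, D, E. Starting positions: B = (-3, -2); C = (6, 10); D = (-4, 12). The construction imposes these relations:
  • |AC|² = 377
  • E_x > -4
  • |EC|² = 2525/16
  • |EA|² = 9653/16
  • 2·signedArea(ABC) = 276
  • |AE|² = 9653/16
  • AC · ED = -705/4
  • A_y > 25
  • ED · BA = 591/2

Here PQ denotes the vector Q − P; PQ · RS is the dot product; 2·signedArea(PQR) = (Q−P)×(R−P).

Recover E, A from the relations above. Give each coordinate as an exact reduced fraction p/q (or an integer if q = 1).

1. A_x = -5  [line -12·x + 9·y + -294 = 0 ∩ |AC|² = 377]
2. A_y = 26  [line -12·x + 9·y + -294 = 0 ∩ |AC|² = 377]
   → A = (-5, 26)
3. E_x = -13/4  [ED · BA = 591/2 ∩ AC · ED = -705/4]
4. E_y = 3/2  [ED · BA = 591/2 ∩ AC · ED = -705/4]
   → E = (-13/4, 3/2)

A = (-5, 26)
E = (-13/4, 3/2)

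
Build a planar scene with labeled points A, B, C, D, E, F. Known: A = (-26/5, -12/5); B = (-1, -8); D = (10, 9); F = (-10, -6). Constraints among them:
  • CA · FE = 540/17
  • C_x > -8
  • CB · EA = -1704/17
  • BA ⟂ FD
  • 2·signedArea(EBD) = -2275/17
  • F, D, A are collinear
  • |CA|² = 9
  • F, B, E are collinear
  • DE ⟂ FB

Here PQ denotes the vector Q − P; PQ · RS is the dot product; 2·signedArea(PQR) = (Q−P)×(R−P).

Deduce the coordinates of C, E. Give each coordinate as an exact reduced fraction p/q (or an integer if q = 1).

C = (-38/5, -21/5)
E = (100/17, -162/17)

1. E_x = 100/17  [F, B, E are collinear ∩ DE ⟂ FB]
2. E_y = -162/17  [F, B, E are collinear ∩ DE ⟂ FB]
   → E = (100/17, -162/17)
3. C_x = -38/5  [CA · FE = 540/17 ∩ CB · EA = -1704/17]
4. C_y = -21/5  [CA · FE = 540/17 ∩ CB · EA = -1704/17]
   → C = (-38/5, -21/5)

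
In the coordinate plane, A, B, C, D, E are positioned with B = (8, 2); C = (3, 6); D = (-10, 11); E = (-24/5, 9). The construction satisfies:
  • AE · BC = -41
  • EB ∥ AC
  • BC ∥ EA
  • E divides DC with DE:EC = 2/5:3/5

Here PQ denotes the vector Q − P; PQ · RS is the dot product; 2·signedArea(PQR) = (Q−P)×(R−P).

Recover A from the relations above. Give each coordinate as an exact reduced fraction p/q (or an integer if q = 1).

A = (-49/5, 13)

1. A_x = -49/5  [EB ∥ AC ∩ BC ∥ EA]
2. A_y = 13  [EB ∥ AC ∩ BC ∥ EA]
   → A = (-49/5, 13)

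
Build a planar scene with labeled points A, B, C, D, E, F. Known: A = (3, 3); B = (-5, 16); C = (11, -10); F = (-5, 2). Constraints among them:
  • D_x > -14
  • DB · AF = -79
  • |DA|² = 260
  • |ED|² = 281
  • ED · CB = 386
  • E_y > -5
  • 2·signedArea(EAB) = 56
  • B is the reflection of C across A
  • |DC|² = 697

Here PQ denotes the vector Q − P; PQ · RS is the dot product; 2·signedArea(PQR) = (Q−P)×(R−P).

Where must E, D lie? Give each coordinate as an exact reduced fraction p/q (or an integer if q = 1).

1. D_x = -13  [line 8·x + 1·y + 103 = 0 ∩ |DA|² = 260]
2. D_y = 1  [line 8·x + 1·y + 103 = 0 ∩ |DA|² = 260]
   → D = (-13, 1)
3. E_x = 3  [2·signedArea(EAB) = 56 ∩ ED · CB = 386]
4. E_y = -4  [2·signedArea(EAB) = 56 ∩ ED · CB = 386]
   → E = (3, -4)

D = (-13, 1)
E = (3, -4)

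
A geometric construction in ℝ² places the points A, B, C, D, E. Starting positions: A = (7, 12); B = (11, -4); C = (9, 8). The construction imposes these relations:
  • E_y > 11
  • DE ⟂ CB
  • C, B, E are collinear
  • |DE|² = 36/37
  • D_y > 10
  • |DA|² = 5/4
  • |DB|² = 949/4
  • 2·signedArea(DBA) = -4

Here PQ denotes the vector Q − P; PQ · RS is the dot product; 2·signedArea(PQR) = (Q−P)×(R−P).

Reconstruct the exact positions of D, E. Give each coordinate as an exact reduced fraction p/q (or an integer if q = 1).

D = (15/2, 11)
E = (627/74, 413/37)

1. D_x = 15/2  [line -16·x + -4·y + 164 = 0 ∩ |DB|² = 949/4]
2. D_y = 11  [line -16·x + -4·y + 164 = 0 ∩ |DB|² = 949/4]
   → D = (15/2, 11)
3. E_x = 627/74  [C, B, E are collinear ∩ DE ⟂ CB]
4. E_y = 413/37  [C, B, E are collinear ∩ DE ⟂ CB]
   → E = (627/74, 413/37)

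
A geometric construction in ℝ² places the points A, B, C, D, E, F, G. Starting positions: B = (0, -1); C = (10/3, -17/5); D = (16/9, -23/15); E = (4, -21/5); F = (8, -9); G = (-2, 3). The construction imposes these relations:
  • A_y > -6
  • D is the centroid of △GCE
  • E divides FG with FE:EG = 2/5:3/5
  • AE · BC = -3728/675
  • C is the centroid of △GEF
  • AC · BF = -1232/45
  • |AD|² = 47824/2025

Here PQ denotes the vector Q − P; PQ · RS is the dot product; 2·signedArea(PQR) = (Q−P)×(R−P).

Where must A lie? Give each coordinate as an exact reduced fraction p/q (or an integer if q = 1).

1. A_x = 44/9  [AE · BC = -3728/675 ∩ AC · BF = -1232/45]
2. A_y = -79/15  [AE · BC = -3728/675 ∩ AC · BF = -1232/45]
   → A = (44/9, -79/15)

A = (44/9, -79/15)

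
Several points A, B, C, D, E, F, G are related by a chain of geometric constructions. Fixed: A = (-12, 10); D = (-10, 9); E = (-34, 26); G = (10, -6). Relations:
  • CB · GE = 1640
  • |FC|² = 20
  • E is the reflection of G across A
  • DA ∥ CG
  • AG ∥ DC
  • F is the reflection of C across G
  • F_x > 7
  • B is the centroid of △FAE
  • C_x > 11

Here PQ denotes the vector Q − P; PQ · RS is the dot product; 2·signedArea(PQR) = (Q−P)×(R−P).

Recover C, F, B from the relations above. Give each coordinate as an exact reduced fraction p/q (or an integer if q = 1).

B = (-38/3, 31/3)
C = (12, -7)
F = (8, -5)

1. C_x = 12  [DA ∥ CG ∩ AG ∥ DC]
2. C_y = -7  [DA ∥ CG ∩ AG ∥ DC]
   → C = (12, -7)
3. F_x = 8  [F is the reflection of C across G]
4. F_y = -5  [F is the reflection of C across G]
   → F = (8, -5)
5. B_x = -38/3  [B is the centroid of △FAE]
6. B_y = 31/3  [B is the centroid of △FAE]
   → B = (-38/3, 31/3)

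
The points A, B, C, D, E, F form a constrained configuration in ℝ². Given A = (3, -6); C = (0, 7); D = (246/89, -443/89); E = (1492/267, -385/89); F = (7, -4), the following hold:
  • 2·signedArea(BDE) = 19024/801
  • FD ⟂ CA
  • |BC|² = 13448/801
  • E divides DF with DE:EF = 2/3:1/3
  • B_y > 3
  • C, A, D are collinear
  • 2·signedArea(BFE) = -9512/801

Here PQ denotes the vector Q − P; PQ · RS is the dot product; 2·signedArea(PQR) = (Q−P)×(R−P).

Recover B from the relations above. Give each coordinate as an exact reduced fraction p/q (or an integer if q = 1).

1. B_x = 82/89  [line 29/89·x + -377/267·y + 3161/801 = 0 ∩ |BC|² = 13448/801]
2. B_y = 803/267  [line 29/89·x + -377/267·y + 3161/801 = 0 ∩ |BC|² = 13448/801]
   → B = (82/89, 803/267)

B = (82/89, 803/267)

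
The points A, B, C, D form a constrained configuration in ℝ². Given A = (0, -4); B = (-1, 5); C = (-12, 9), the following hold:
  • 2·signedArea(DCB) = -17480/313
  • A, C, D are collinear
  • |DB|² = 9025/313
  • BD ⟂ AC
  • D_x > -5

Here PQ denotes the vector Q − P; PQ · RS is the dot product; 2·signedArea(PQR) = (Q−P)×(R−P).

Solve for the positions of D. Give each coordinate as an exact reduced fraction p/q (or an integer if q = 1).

D = (-1548/313, 425/313)

1. D_x = -1548/313  [A, C, D are collinear ∩ BD ⟂ AC]
2. D_y = 425/313  [A, C, D are collinear ∩ BD ⟂ AC]
   → D = (-1548/313, 425/313)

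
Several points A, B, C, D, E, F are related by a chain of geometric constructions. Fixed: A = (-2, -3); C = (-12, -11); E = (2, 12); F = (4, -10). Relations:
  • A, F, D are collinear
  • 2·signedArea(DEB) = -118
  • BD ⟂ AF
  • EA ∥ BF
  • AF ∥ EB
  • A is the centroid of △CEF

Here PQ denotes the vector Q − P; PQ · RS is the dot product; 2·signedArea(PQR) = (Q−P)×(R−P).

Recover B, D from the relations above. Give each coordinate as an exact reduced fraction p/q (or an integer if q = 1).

B = (8, 5)
D = (-146/85, -283/85)

1. B_x = 8  [EA ∥ BF ∩ AF ∥ EB]
2. B_y = 5  [EA ∥ BF ∩ AF ∥ EB]
   → B = (8, 5)
3. D_x = -146/85  [A, F, D are collinear ∩ BD ⟂ AF]
4. D_y = -283/85  [A, F, D are collinear ∩ BD ⟂ AF]
   → D = (-146/85, -283/85)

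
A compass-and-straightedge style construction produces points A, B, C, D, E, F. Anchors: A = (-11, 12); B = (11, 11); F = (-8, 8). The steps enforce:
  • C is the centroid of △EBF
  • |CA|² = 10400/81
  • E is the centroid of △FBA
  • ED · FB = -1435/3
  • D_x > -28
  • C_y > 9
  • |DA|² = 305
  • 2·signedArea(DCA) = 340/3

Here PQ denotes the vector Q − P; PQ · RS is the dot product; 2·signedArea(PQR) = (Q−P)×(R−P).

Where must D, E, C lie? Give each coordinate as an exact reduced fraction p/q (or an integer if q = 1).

1. E_x = -8/3  [E is the centroid of △FBA]
2. E_y = 31/3  [E is the centroid of △FBA]
   → E = (-8/3, 31/3)
3. C_x = 1/9  [C is the centroid of △EBF]
4. C_y = 88/9  [C is the centroid of △EBF]
   → C = (1/9, 88/9)
5. D_x = -27  [2·signedArea(DCA) = 340/3 ∩ ED · FB = -1435/3]
6. D_y = 5  [2·signedArea(DCA) = 340/3 ∩ ED · FB = -1435/3]
   → D = (-27, 5)

C = (1/9, 88/9)
D = (-27, 5)
E = (-8/3, 31/3)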